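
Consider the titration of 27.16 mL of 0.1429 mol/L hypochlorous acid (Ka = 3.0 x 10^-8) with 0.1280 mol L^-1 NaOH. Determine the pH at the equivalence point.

10.18

n(HClO) = 0.1429 x 0.02716 = 0.003881 mol; V(NaOH) at equivalence = 0.003881/0.1280 = 0.03032 L.
At equivalence all the acid is converted to ClO-; total volume = 0.02716 + 0.03032 = 0.05748 L, so [ClO-] = 0.003881/0.05748 = 0.06752 M.
Kb = Kw/Ka = 1.0e-14 / 3.0 x 10^-8 = 3.33e-7.
[OH^-] = sqrt(Kb x [ClO-]) = sqrt(3.33e-7 x 0.06752) = 0.000150 M.
pOH = 3.82, so pH = 14.00 - 3.82 = 10.18.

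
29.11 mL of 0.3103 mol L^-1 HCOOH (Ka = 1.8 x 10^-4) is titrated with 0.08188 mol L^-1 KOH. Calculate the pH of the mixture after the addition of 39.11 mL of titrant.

3.48

Initial n(HCOOH) = 0.3103 x 0.02911 = 0.009033 mol.
n(KOH) added = 0.08188 x 0.03911 = 0.003202 mol, converting that many moles of HCOOH to HCOO-.
Remaining n(HCOOH) = 0.005831 mol; n(HCOO-) = 0.003202 mol.
By Henderson-Hasselbalch, pH = pKa + log([A^-]/[HA]) = 3.74 + log(0.003202/0.005831) = 3.74 + (-0.26) = 3.48.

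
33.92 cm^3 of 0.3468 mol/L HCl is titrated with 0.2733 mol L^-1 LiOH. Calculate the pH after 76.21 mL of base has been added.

n(acid) = 0.3468 x 0.03392 = 0.01176 mol; n(LiOH) added = 0.2733 x 0.07621 = 0.02083 mol.
Base is in excess by 0.02083 - 0.01176 = 0.009065 mol in a total volume of 0.1101 L.
[OH^-] = 0.009065/0.1101 = 0.08231 M, so pOH = 1.08 and pH = 14.00 - 1.08 = 12.92.

12.92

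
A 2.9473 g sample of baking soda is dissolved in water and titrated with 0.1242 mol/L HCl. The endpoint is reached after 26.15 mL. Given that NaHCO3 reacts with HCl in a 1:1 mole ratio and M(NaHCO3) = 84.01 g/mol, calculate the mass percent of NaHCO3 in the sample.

n(HCl) = 0.1242 x 0.02615 = 0.003248 mol.
n(NaHCO3) = 0.003248 / 1 = 0.003248 mol.
mass of NaHCO3 = 0.003248 x 84.01 = 0.2729 g.
% purity = 0.2729 / 2.9473 x 100 = 9.26%.

9.26%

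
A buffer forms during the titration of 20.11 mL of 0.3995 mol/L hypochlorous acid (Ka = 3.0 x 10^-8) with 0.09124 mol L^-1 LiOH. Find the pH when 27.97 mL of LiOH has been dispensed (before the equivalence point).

7.19

Initial n(HClO) = 0.3995 x 0.02011 = 0.008034 mol.
n(LiOH) added = 0.09124 x 0.02797 = 0.002552 mol, converting that many moles of HClO to ClO-.
Remaining n(HClO) = 0.005482 mol; n(ClO-) = 0.002552 mol.
By Henderson-Hasselbalch, pH = pKa + log([A^-]/[HA]) = 7.52 + log(0.002552/0.005482) = 7.52 + (-0.33) = 7.19.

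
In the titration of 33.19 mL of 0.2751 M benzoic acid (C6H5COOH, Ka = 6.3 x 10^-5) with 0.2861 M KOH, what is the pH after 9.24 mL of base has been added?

Initial n(C6H5COOH) = 0.2751 x 0.03319 = 0.009131 mol.
n(KOH) added = 0.2861 x 0.009240 = 0.002644 mol, converting that many moles of C6H5COOH to C6H5COO-.
Remaining n(C6H5COOH) = 0.006487 mol; n(C6H5COO-) = 0.002644 mol.
By Henderson-Hasselbalch, pH = pKa + log([A^-]/[HA]) = 4.20 + log(0.002644/0.006487) = 4.20 + (-0.39) = 3.81.

3.81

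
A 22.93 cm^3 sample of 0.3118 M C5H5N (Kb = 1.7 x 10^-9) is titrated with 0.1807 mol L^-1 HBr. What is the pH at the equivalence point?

n(C5H5N) = 0.3118 x 0.02293 = 0.007150 mol; V(HBr) at equivalence = 0.007150/0.1807 = 0.03957 L.
At equivalence the base is fully converted to C5H5NH+; total volume = 0.06250 L, so [C5H5NH+] = 0.007150/0.06250 = 0.1144 M.
Ka(C5H5NH+) = Kw/Kb = 1.0e-14 / 1.7 x 10^-9 = 5.88e-6.
[H^+] = sqrt(Ka x [C5H5NH+]) = sqrt(5.88e-6 x 0.1144) = 0.000820 M.
pH = -log(0.000820) = 3.09.

3.09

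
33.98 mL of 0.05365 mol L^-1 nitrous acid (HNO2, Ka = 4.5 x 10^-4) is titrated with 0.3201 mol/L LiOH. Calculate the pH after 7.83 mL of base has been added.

12.21

n(acid) = 0.05365 x 0.03398 = 0.001823 mol; n(LiOH) added = 0.3201 x 0.007830 = 0.002506 mol.
Base is in excess by 0.002506 - 0.001823 = 0.0006834 mol in a total volume of 0.04181 L.
[OH^-] = 0.0006834/0.04181 = 0.01634 M, so pOH = 1.79 and pH = 14.00 - 1.79 = 12.21.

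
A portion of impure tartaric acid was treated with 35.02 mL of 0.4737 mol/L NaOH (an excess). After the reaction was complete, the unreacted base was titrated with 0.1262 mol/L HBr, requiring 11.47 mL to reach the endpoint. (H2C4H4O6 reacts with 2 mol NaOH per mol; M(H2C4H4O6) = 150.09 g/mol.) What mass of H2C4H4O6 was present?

1.14 g

Total n(NaOH) added = 0.4737 x 0.03502 = 0.01659 mol.
n(HBr) used = 0.1262 x 0.01147 = 0.001448 mol, which equals the excess n(NaOH).
So n(NaOH) consumed by the sample = 0.01659 - 0.001448 = 0.01514 mol.
n(H2C4H4O6) = 0.01514 / 2 = 0.007571 mol.
mass = 0.007571 mol x 150.09 g/mol = 1.14 g.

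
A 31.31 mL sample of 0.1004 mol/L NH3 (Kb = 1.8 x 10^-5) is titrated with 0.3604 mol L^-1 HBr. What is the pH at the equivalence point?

n(NH3) = 0.1004 x 0.03131 = 0.003144 mol; V(HBr) at equivalence = 0.003144/0.3604 = 0.008722 L.
At equivalence the base is fully converted to NH4+; total volume = 0.04003 L, so [NH4+] = 0.003144/0.04003 = 0.07852 M.
Ka(NH4+) = Kw/Kb = 1.0e-14 / 1.8 x 10^-5 = 5.56e-10.
[H^+] = sqrt(Ka x [NH4+]) = sqrt(5.56e-10 x 0.07852) = 6.60e-6 M.
pH = -log(6.60e-6) = 5.18.

5.18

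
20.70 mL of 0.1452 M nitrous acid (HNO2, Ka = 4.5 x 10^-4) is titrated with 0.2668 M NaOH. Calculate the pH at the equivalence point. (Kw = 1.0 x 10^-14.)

n(HNO2) = 0.1452 x 0.02070 = 0.003006 mol; V(NaOH) at equivalence = 0.003006/0.2668 = 0.01127 L.
At equivalence all the acid is converted to NO2-; total volume = 0.02070 + 0.01127 = 0.03197 L, so [NO2-] = 0.003006/0.03197 = 0.09403 M.
Kb = Kw/Ka = 1.0e-14 / 4.5 x 10^-4 = 2.22e-11.
[OH^-] = sqrt(Kb x [NO2-]) = sqrt(2.22e-11 x 0.09403) = 1.45e-6 M.
pOH = 5.84, so pH = 14.00 - 5.84 = 8.16.

8.16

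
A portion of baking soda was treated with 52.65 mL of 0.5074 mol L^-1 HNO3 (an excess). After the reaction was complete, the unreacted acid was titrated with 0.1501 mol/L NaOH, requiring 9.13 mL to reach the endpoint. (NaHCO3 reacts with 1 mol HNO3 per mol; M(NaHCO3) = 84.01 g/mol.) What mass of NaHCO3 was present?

2.13 g

Total n(HNO3) added = 0.5074 x 0.05265 = 0.02671 mol.
n(NaOH) used = 0.1501 x 0.009130 = 0.001370 mol, which equals the excess n(HNO3).
So n(HNO3) consumed by the sample = 0.02671 - 0.001370 = 0.02534 mol.
n(NaHCO3) = 0.02534 / 1 = 0.02534 mol.
mass = 0.02534 mol x 84.01 g/mol = 2.13 g.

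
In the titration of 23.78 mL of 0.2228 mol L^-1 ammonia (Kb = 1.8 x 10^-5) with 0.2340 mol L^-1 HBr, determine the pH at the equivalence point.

n(NH3) = 0.2228 x 0.02378 = 0.005298 mol; V(HBr) at equivalence = 0.005298/0.2340 = 0.02264 L.
At equivalence the base is fully converted to NH4+; total volume = 0.04642 L, so [NH4+] = 0.005298/0.04642 = 0.1141 M.
Ka(NH4+) = Kw/Kb = 1.0e-14 / 1.8 x 10^-5 = 5.56e-10.
[H^+] = sqrt(Ka x [NH4+]) = sqrt(5.56e-10 x 0.1141) = 7.96e-6 M.
pH = -log(7.96e-6) = 5.10.

5.10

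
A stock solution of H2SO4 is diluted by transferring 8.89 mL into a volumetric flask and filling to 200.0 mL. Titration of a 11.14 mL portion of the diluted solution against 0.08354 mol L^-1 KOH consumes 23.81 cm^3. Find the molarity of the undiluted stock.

n(KOH) = 0.08354 x 0.02381 = 0.001989 mol.
n(H2SO4) in the aliquot = 0.001989 x 1/2 = 0.0009945 mol.
[diluted H2SO4] = 0.0009945 / 0.01114 = 0.08928 M.
Dilution factor = 200.0/8.890 = 22.50, so [stock] = 0.08928 x 22.50 = 2.01 M.

2.01 M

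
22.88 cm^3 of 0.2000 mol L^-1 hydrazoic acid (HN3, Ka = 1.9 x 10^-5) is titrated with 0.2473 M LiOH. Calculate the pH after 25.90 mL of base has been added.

12.57

n(acid) = 0.2000 x 0.02288 = 0.004576 mol; n(LiOH) added = 0.2473 x 0.02590 = 0.006405 mol.
Base is in excess by 0.006405 - 0.004576 = 0.001829 mol in a total volume of 0.04878 L.
[OH^-] = 0.001829/0.04878 = 0.03750 M, so pOH = 1.43 and pH = 14.00 - 1.43 = 12.57.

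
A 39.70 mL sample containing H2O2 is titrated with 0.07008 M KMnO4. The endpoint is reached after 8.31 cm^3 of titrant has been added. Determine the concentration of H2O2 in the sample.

n(KMnO4) = 0.07008 x 0.008310 = 0.0005824 mol.
From the balanced equation, 2 mol KMnO4 reacts with 5 mol H2O2, so n(H2O2) = 0.0005824 x 5/2 = 0.001456 mol.
[H2O2] = 0.001456 / 0.03970 L = 0.0367 M.

0.0367 M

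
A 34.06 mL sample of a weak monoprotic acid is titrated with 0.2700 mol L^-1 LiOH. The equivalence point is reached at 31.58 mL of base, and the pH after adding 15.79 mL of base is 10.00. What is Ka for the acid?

1.0 x 10^-10

15.79 mL is half of the equivalence volume, so this is the half-equivalence point where [HA] = [A^-].
At half-equivalence pH = pKa, so pKa = 10.00.
Ka = 10^(-10.00) = 1.0 x 10^-10.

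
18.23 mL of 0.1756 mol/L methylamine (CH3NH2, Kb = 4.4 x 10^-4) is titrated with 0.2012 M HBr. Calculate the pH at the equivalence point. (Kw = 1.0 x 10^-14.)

5.84

n(CH3NH2) = 0.1756 x 0.01823 = 0.003201 mol; V(HBr) at equivalence = 0.003201/0.2012 = 0.01591 L.
At equivalence the base is fully converted to CH3NH3+; total volume = 0.03414 L, so [CH3NH3+] = 0.003201/0.03414 = 0.09377 M.
Ka(CH3NH3+) = Kw/Kb = 1.0e-14 / 4.4 x 10^-4 = 2.27e-11.
[H^+] = sqrt(Ka x [CH3NH3+]) = sqrt(2.27e-11 x 0.09377) = 1.46e-6 M.
pH = -log(1.46e-6) = 5.84.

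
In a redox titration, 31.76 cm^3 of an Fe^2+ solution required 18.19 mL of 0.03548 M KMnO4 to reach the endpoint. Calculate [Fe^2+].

0.102 M

n(KMnO4) = 0.03548 x 0.01819 = 0.0006454 mol.
From the balanced equation, 1 mol KMnO4 reacts with 5 mol Fe^2+, so n(Fe^2+) = 0.0006454 x 5/1 = 0.003227 mol.
[Fe^2+] = 0.003227 / 0.03176 L = 0.102 M.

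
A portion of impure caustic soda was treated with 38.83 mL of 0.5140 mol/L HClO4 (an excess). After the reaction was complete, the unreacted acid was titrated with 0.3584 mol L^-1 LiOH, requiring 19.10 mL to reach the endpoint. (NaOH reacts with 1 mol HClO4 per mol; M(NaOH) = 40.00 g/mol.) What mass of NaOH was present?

Total n(HClO4) added = 0.5140 x 0.03883 = 0.01996 mol.
n(LiOH) used = 0.3584 x 0.01910 = 0.006845 mol, which equals the excess n(HClO4).
So n(HClO4) consumed by the sample = 0.01996 - 0.006845 = 0.01311 mol.
n(NaOH) = 0.01311 / 1 = 0.01311 mol.
mass = 0.01311 mol x 40.00 g/mol = 0.525 g.

0.525 g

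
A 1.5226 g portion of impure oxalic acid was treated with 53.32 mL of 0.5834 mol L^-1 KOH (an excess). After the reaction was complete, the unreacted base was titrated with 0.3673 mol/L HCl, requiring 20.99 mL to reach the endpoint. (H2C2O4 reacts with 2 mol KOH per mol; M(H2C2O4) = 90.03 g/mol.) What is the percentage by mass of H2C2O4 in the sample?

Total n(KOH) added = 0.5834 x 0.05332 = 0.03111 mol.
n(HCl) used = 0.3673 x 0.02099 = 0.007710 mol, which equals the excess n(KOH).
So n(KOH) consumed by the sample = 0.03111 - 0.007710 = 0.02340 mol.
n(H2C2O4) = 0.02340 / 2 = 0.01170 mol.
mass H2C2O4 = 0.01170 x 90.03 = 1.053 g, so %H2C2O4 = 1.053/1.5226 x 100 = 69.2%.

69.2%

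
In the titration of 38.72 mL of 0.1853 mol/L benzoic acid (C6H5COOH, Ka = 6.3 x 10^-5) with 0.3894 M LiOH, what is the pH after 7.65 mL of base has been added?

4.05

Initial n(C6H5COOH) = 0.1853 x 0.03872 = 0.007175 mol.
n(LiOH) added = 0.3894 x 0.007650 = 0.002979 mol, converting that many moles of C6H5COOH to C6H5COO-.
Remaining n(C6H5COOH) = 0.004196 mol; n(C6H5COO-) = 0.002979 mol.
By Henderson-Hasselbalch, pH = pKa + log([A^-]/[HA]) = 4.20 + log(0.002979/0.004196) = 4.20 + (-0.15) = 4.05.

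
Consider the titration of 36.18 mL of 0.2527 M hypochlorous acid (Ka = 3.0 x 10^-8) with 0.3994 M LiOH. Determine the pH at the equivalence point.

n(HClO) = 0.2527 x 0.03618 = 0.009143 mol; V(LiOH) at equivalence = 0.009143/0.3994 = 0.02289 L.
At equivalence all the acid is converted to ClO-; total volume = 0.03618 + 0.02289 = 0.05907 L, so [ClO-] = 0.009143/0.05907 = 0.1548 M.
Kb = Kw/Ka = 1.0e-14 / 3.0 x 10^-8 = 3.33e-7.
[OH^-] = sqrt(Kb x [ClO-]) = sqrt(3.33e-7 x 0.1548) = 0.000227 M.
pOH = 3.64, so pH = 14.00 - 3.64 = 10.36.

10.36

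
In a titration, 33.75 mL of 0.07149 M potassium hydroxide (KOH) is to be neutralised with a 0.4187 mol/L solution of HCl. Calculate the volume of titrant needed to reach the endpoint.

5.76 mL

n(KOH) = 0.07149 mol/L x 0.03375 L = 0.002413 mol.
At equivalence n(HCl) = n(KOH) = 0.002413 mol.
V(HCl) = 0.002413 / 0.4187 = 0.005763 L = 5.76 mL.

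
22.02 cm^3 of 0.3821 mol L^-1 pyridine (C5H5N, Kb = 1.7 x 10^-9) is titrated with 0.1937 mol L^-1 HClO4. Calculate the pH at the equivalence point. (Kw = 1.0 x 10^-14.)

n(C5H5N) = 0.3821 x 0.02202 = 0.008414 mol; V(HClO4) at equivalence = 0.008414/0.1937 = 0.04344 L.
At equivalence the base is fully converted to C5H5NH+; total volume = 0.06546 L, so [C5H5NH+] = 0.008414/0.06546 = 0.1285 M.
Ka(C5H5NH+) = Kw/Kb = 1.0e-14 / 1.7 x 10^-9 = 5.88e-6.
[H^+] = sqrt(Ka x [C5H5NH+]) = sqrt(5.88e-6 x 0.1285) = 0.000870 M.
pH = -log(0.000870) = 3.06.

3.06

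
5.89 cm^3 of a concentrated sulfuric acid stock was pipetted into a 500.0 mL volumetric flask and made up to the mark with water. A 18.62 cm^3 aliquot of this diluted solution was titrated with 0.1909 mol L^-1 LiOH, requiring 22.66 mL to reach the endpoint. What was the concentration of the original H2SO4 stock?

n(LiOH) = 0.1909 x 0.02266 = 0.004326 mol.
n(H2SO4) in the aliquot = 0.004326 x 1/2 = 0.002163 mol.
[diluted H2SO4] = 0.002163 / 0.01862 = 0.1162 M.
Dilution factor = 500.0/5.890 = 84.89, so [stock] = 0.1162 x 84.89 = 9.86 M.

9.86 M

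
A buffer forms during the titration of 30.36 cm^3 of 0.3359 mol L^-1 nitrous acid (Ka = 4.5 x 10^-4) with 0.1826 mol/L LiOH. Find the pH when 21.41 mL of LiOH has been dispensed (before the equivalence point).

Initial n(HNO2) = 0.3359 x 0.03036 = 0.01020 mol.
n(LiOH) added = 0.1826 x 0.02141 = 0.003909 mol, converting that many moles of HNO2 to NO2-.
Remaining n(HNO2) = 0.006288 mol; n(NO2-) = 0.003909 mol.
By Henderson-Hasselbalch, pH = pKa + log([A^-]/[HA]) = 3.35 + log(0.003909/0.006288) = 3.35 + (-0.21) = 3.14.

3.14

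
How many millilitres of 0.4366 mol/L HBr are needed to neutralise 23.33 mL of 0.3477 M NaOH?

18.6 mL

n(NaOH) = 0.3477 mol/L x 0.02333 L = 0.008112 mol.
At equivalence n(HBr) = n(NaOH) = 0.008112 mol.
V(HBr) = 0.008112 / 0.4366 = 0.01858 L = 18.6 mL.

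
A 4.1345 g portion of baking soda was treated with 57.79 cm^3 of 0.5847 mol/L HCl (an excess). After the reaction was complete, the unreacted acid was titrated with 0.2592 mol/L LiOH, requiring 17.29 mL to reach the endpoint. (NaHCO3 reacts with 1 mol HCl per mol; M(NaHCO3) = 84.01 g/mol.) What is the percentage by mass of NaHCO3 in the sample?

Total n(HCl) added = 0.5847 x 0.05779 = 0.03379 mol.
n(LiOH) used = 0.2592 x 0.01729 = 0.004482 mol, which equals the excess n(HCl).
So n(HCl) consumed by the sample = 0.03379 - 0.004482 = 0.02931 mol.
n(NaHCO3) = 0.02931 / 1 = 0.02931 mol.
mass NaHCO3 = 0.02931 x 84.01 = 2.462 g, so %NaHCO3 = 2.462/4.1345 x 100 = 59.6%.

59.6%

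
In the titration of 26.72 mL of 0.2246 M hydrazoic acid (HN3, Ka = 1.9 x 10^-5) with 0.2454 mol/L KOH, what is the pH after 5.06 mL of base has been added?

Initial n(HN3) = 0.2246 x 0.02672 = 0.006001 mol.
n(KOH) added = 0.2454 x 0.005060 = 0.001242 mol, converting that many moles of HN3 to N3-.
Remaining n(HN3) = 0.004760 mol; n(N3-) = 0.001242 mol.
By Henderson-Hasselbalch, pH = pKa + log([A^-]/[HA]) = 4.72 + log(0.001242/0.004760) = 4.72 + (-0.58) = 4.14.

4.14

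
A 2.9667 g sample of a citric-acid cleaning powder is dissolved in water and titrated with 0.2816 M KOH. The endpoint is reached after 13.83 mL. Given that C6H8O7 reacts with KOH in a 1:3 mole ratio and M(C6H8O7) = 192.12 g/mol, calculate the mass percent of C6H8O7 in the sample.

8.41%

n(KOH) = 0.2816 x 0.01383 = 0.003895 mol.
n(C6H8O7) = 0.003895 / 3 = 0.001298 mol.
mass of C6H8O7 = 0.001298 x 192.12 = 0.2494 g.
% purity = 0.2494 / 2.9667 x 100 = 8.41%.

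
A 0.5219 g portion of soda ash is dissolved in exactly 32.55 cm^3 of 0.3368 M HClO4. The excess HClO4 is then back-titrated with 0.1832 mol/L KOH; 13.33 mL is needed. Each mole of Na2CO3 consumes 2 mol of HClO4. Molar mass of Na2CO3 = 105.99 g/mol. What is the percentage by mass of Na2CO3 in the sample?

Total n(HClO4) added = 0.3368 x 0.03255 = 0.01096 mol.
n(KOH) used = 0.1832 x 0.01333 = 0.002442 mol, which equals the excess n(HClO4).
So n(HClO4) consumed by the sample = 0.01096 - 0.002442 = 0.008521 mol.
n(Na2CO3) = 0.008521 / 2 = 0.004260 mol.
mass Na2CO3 = 0.004260 x 105.99 = 0.4516 g, so %Na2CO3 = 0.4516/0.5219 x 100 = 86.5%.

86.5%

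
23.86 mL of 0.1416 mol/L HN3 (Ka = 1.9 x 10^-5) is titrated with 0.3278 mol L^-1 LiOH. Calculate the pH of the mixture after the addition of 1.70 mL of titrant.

Initial n(HN3) = 0.1416 x 0.02386 = 0.003379 mol.
n(LiOH) added = 0.3278 x 0.001700 = 0.0005573 mol, converting that many moles of HN3 to N3-.
Remaining n(HN3) = 0.002821 mol; n(N3-) = 0.0005573 mol.
By Henderson-Hasselbalch, pH = pKa + log([A^-]/[HA]) = 4.72 + log(0.0005573/0.002821) = 4.72 + (-0.70) = 4.02.

4.02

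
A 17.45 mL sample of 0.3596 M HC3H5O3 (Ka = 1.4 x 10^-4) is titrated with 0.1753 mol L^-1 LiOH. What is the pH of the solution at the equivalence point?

8.46

n(HC3H5O3) = 0.3596 x 0.01745 = 0.006275 mol; V(LiOH) at equivalence = 0.006275/0.1753 = 0.03580 L.
At equivalence all the acid is converted to C3H5O3-; total volume = 0.01745 + 0.03580 = 0.05325 L, so [C3H5O3-] = 0.006275/0.05325 = 0.1178 M.
Kb = Kw/Ka = 1.0e-14 / 1.4 x 10^-4 = 7.14e-11.
[OH^-] = sqrt(Kb x [C3H5O3-]) = sqrt(7.14e-11 x 0.1178) = 2.90e-6 M.
pOH = 5.54, so pH = 14.00 - 5.54 = 8.46.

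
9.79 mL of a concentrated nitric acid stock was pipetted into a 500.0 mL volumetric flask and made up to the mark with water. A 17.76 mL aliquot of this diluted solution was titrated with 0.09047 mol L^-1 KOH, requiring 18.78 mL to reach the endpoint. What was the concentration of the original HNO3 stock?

n(KOH) = 0.09047 x 0.01878 = 0.001699 mol.
n(HNO3) in the aliquot = 0.001699 mol.
[diluted HNO3] = 0.001699 / 0.01776 = 0.09567 M.
Dilution factor = 500.0/9.790 = 51.07, so [stock] = 0.09567 x 51.07 = 4.89 M.

4.89 M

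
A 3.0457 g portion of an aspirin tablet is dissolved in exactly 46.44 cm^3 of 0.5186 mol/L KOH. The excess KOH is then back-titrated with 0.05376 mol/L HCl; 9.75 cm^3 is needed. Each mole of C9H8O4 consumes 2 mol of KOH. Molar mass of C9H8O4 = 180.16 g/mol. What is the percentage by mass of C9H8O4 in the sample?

69.7%

Total n(KOH) added = 0.5186 x 0.04644 = 0.02408 mol.
n(HCl) used = 0.05376 x 0.009750 = 0.0005242 mol, which equals the excess n(KOH).
So n(KOH) consumed by the sample = 0.02408 - 0.0005242 = 0.02356 mol.
n(C9H8O4) = 0.02356 / 2 = 0.01178 mol.
mass C9H8O4 = 0.01178 x 180.16 = 2.122 g, so %C9H8O4 = 2.122/3.0457 x 100 = 69.7%.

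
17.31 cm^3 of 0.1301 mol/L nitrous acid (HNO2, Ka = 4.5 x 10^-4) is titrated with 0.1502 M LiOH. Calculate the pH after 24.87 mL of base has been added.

12.55

n(acid) = 0.1301 x 0.01731 = 0.002252 mol; n(LiOH) added = 0.1502 x 0.02487 = 0.003735 mol.
Base is in excess by 0.003735 - 0.002252 = 0.001483 mol in a total volume of 0.04218 L.
[OH^-] = 0.001483/0.04218 = 0.03517 M, so pOH = 1.45 and pH = 14.00 - 1.45 = 12.55.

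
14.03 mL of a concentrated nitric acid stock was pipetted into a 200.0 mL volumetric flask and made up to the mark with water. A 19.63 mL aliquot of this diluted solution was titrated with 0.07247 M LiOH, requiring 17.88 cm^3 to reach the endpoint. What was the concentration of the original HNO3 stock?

n(LiOH) = 0.07247 x 0.01788 = 0.001296 mol.
n(HNO3) in the aliquot = 0.001296 mol.
[diluted HNO3] = 0.001296 / 0.01963 = 0.06601 M.
Dilution factor = 200.0/14.03 = 14.26, so [stock] = 0.06601 x 14.26 = 0.941 M.

0.941 M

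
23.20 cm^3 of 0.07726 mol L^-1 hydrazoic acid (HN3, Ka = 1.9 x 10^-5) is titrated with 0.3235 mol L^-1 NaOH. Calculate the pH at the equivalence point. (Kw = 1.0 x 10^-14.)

n(HN3) = 0.07726 x 0.02320 = 0.001792 mol; V(NaOH) at equivalence = 0.001792/0.3235 = 0.005541 L.
At equivalence all the acid is converted to N3-; total volume = 0.02320 + 0.005541 = 0.02874 L, so [N3-] = 0.001792/0.02874 = 0.06237 M.
Kb = Kw/Ka = 1.0e-14 / 1.9 x 10^-5 = 5.26e-10.
[OH^-] = sqrt(Kb x [N3-]) = sqrt(5.26e-10 x 0.06237) = 5.73e-6 M.
pOH = 5.24, so pH = 14.00 - 5.24 = 8.76.

8.76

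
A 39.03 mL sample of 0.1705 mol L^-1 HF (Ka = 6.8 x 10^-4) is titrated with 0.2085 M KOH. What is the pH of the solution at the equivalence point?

n(HF) = 0.1705 x 0.03903 = 0.006655 mol; V(KOH) at equivalence = 0.006655/0.2085 = 0.03192 L.
At equivalence all the acid is converted to F-; total volume = 0.03903 + 0.03192 = 0.07095 L, so [F-] = 0.006655/0.07095 = 0.09380 M.
Kb = Kw/Ka = 1.0e-14 / 6.8 x 10^-4 = 1.47e-11.
[OH^-] = sqrt(Kb x [F-]) = sqrt(1.47e-11 x 0.09380) = 1.17e-6 M.
pOH = 5.93, so pH = 14.00 - 5.93 = 8.07.

8.07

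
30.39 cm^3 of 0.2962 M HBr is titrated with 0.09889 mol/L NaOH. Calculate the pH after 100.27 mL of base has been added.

11.84

n(acid) = 0.2962 x 0.03039 = 0.009002 mol; n(NaOH) added = 0.09889 x 0.1003 = 0.009916 mol.
Base is in excess by 0.009916 - 0.009002 = 0.0009142 mol in a total volume of 0.1307 L.
[OH^-] = 0.0009142/0.1307 = 0.006997 M, so pOH = 2.16 and pH = 14.00 - 2.16 = 11.84.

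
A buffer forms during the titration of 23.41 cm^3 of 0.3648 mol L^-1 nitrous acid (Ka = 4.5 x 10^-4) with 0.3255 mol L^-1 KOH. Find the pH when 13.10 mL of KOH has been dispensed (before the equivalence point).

Initial n(HNO2) = 0.3648 x 0.02341 = 0.008540 mol.
n(KOH) added = 0.3255 x 0.01310 = 0.004264 mol, converting that many moles of HNO2 to NO2-.
Remaining n(HNO2) = 0.004276 mol; n(NO2-) = 0.004264 mol.
By Henderson-Hasselbalch, pH = pKa + log([A^-]/[HA]) = 3.35 + log(0.004264/0.004276) = 3.35 + (-0.00) = 3.35.

3.35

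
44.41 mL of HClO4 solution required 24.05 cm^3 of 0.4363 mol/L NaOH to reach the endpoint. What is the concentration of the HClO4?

n(NaOH) delivered = 0.4363 x 0.02405 = 0.01049 mol.
For a 1:1 reaction, n(HClO4) = 0.01049 mol.
[HClO4] = 0.01049 mol / 0.04441 L = 0.236 M.

0.236 M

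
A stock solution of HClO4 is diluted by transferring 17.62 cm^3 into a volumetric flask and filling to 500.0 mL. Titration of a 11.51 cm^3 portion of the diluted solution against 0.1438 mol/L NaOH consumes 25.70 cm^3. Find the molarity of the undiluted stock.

n(NaOH) = 0.1438 x 0.02570 = 0.003696 mol.
n(HClO4) in the aliquot = 0.003696 mol.
[diluted HClO4] = 0.003696 / 0.01151 = 0.3211 M.
Dilution factor = 500.0/17.62 = 28.38, so [stock] = 0.3211 x 28.38 = 9.11 M.

9.11 M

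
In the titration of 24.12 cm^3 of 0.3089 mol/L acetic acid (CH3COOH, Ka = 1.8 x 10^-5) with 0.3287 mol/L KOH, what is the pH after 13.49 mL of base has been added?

4.91

Initial n(CH3COOH) = 0.3089 x 0.02412 = 0.007451 mol.
n(KOH) added = 0.3287 x 0.01349 = 0.004434 mol, converting that many moles of CH3COOH to CH3COO-.
Remaining n(CH3COOH) = 0.003017 mol; n(CH3COO-) = 0.004434 mol.
By Henderson-Hasselbalch, pH = pKa + log([A^-]/[HA]) = 4.74 + log(0.004434/0.003017) = 4.74 + (+0.17) = 4.91.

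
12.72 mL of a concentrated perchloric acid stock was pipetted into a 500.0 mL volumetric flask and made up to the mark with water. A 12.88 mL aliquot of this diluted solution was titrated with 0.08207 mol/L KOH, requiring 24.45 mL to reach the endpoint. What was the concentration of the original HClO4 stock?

n(KOH) = 0.08207 x 0.02445 = 0.002007 mol.
n(HClO4) in the aliquot = 0.002007 mol.
[diluted HClO4] = 0.002007 / 0.01288 = 0.1558 M.
Dilution factor = 500.0/12.72 = 39.31, so [stock] = 0.1558 x 39.31 = 6.12 M.

6.12 M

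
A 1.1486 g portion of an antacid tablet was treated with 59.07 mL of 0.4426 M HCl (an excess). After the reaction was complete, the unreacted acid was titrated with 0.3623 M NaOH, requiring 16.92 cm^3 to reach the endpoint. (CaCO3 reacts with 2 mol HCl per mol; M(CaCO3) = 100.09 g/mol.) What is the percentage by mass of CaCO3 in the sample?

87.2%

Total n(HCl) added = 0.4426 x 0.05907 = 0.02614 mol.
n(NaOH) used = 0.3623 x 0.01692 = 0.006130 mol, which equals the excess n(HCl).
So n(HCl) consumed by the sample = 0.02614 - 0.006130 = 0.02001 mol.
n(CaCO3) = 0.02001 / 2 = 0.01001 mol.
mass CaCO3 = 0.01001 x 100.09 = 1.002 g, so %CaCO3 = 1.002/1.1486 x 100 = 87.2%.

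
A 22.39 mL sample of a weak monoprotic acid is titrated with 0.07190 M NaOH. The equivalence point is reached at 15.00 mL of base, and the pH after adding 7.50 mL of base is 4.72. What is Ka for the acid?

7.50 mL is half of the equivalence volume, so this is the half-equivalence point where [HA] = [A^-].
At half-equivalence pH = pKa, so pKa = 4.72.
Ka = 10^(-4.72) = 1.9 x 10^-5.

1.9 x 10^-5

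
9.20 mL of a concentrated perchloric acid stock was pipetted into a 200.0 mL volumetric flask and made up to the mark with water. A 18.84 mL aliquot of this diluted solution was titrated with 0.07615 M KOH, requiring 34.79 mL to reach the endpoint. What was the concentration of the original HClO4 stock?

3.06 M

n(KOH) = 0.07615 x 0.03479 = 0.002649 mol.
n(HClO4) in the aliquot = 0.002649 mol.
[diluted HClO4] = 0.002649 / 0.01884 = 0.1406 M.
Dilution factor = 200.0/9.200 = 21.74, so [stock] = 0.1406 x 21.74 = 3.06 M.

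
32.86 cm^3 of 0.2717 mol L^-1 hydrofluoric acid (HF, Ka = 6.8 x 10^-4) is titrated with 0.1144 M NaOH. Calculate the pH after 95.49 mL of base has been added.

n(acid) = 0.2717 x 0.03286 = 0.008928 mol; n(NaOH) added = 0.1144 x 0.09549 = 0.01092 mol.
Base is in excess by 0.01092 - 0.008928 = 0.001996 mol in a total volume of 0.1283 L.
[OH^-] = 0.001996/0.1283 = 0.01555 M, so pOH = 1.81 and pH = 14.00 - 1.81 = 12.19.

12.19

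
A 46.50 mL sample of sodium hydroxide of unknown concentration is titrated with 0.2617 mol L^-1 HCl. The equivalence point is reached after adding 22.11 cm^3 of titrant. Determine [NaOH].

n(HCl) delivered = 0.2617 x 0.02211 = 0.005786 mol.
For a 1:1 reaction, n(NaOH) = 0.005786 mol.
[NaOH] = 0.005786 mol / 0.04650 L = 0.124 M.

0.124 M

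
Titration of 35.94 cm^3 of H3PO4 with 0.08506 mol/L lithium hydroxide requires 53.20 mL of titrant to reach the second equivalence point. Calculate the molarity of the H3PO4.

n(LiOH) = 0.08506 x 0.05320 = 0.004525 mol.
At the second equivalence point, 2 mol OH^- react per mol H3PO4, so n(H3PO4) = 0.004525 / 2 = 0.002263 mol.
[H3PO4] = 0.002263 / 0.03594 L = 0.0630 M.

0.0630 M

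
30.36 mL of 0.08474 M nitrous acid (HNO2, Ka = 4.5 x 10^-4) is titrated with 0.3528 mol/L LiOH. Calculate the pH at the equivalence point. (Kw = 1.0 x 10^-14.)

n(HNO2) = 0.08474 x 0.03036 = 0.002573 mol; V(LiOH) at equivalence = 0.002573/0.3528 = 0.007292 L.
At equivalence all the acid is converted to NO2-; total volume = 0.03036 + 0.007292 = 0.03765 L, so [NO2-] = 0.002573/0.03765 = 0.06833 M.
Kb = Kw/Ka = 1.0e-14 / 4.5 x 10^-4 = 2.22e-11.
[OH^-] = sqrt(Kb x [NO2-]) = sqrt(2.22e-11 x 0.06833) = 1.23e-6 M.
pOH = 5.91, so pH = 14.00 - 5.91 = 8.09.

8.09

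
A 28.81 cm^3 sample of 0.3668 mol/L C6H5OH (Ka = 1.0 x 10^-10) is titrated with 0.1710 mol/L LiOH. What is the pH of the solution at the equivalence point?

n(C6H5OH) = 0.3668 x 0.02881 = 0.01057 mol; V(LiOH) at equivalence = 0.01057/0.1710 = 0.06180 L.
At equivalence all the acid is converted to C6H5O-; total volume = 0.02881 + 0.06180 = 0.09061 L, so [C6H5O-] = 0.01057/0.09061 = 0.1166 M.
Kb = Kw/Ka = 1.0e-14 / 1.0 x 10^-10 = 0.000100.
[OH^-] = sqrt(Kb x [C6H5O-]) = sqrt(0.000100 x 0.1166) = 0.00342 M.
pOH = 2.47, so pH = 14.00 - 2.47 = 11.53.

11.53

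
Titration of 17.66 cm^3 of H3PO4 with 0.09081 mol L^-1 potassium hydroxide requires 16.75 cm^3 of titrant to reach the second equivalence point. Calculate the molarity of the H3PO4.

n(KOH) = 0.09081 x 0.01675 = 0.001521 mol.
At the second equivalence point, 2 mol OH^- react per mol H3PO4, so n(H3PO4) = 0.001521 / 2 = 0.0007605 mol.
[H3PO4] = 0.0007605 / 0.01766 L = 0.0431 M.

0.0431 M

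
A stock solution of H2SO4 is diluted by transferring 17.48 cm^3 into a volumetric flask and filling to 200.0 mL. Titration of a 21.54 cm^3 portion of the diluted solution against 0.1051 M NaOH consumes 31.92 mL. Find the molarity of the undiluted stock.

n(NaOH) = 0.1051 x 0.03192 = 0.003355 mol.
n(H2SO4) in the aliquot = 0.003355 x 1/2 = 0.001677 mol.
[diluted H2SO4] = 0.001677 / 0.02154 = 0.07787 M.
Dilution factor = 200.0/17.48 = 11.44, so [stock] = 0.07787 x 11.44 = 0.891 M.

0.891 M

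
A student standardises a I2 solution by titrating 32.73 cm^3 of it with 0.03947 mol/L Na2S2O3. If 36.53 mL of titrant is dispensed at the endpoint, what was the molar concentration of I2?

n(Na2S2O3) = 0.03947 x 0.03653 = 0.001442 mol.
From the balanced equation, 2 mol Na2S2O3 reacts with 1 mol I2, so n(I2) = 0.001442 x 1/2 = 0.0007209 mol.
[I2] = 0.0007209 / 0.03273 L = 0.0220 M.

0.0220 M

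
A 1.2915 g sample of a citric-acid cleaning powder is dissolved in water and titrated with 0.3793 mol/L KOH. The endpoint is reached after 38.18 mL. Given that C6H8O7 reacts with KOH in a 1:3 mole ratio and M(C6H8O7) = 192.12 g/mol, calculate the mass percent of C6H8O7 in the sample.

n(KOH) = 0.3793 x 0.03818 = 0.01448 mol.
n(C6H8O7) = 0.01448 / 3 = 0.004827 mol.
mass of C6H8O7 = 0.004827 x 192.12 = 0.9274 g.
% purity = 0.9274 / 1.2915 x 100 = 71.8%.

71.8%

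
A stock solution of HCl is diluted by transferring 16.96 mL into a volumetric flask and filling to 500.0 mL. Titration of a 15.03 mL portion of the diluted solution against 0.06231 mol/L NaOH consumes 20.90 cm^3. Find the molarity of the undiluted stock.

n(NaOH) = 0.06231 x 0.02090 = 0.001302 mol.
n(HCl) in the aliquot = 0.001302 mol.
[diluted HCl] = 0.001302 / 0.01503 = 0.08665 M.
Dilution factor = 500.0/16.96 = 29.48, so [stock] = 0.08665 x 29.48 = 2.55 M.

2.55 M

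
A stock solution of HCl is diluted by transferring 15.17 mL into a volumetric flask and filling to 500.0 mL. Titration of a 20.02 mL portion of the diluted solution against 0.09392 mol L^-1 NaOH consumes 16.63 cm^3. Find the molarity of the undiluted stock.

n(NaOH) = 0.09392 x 0.01663 = 0.001562 mol.
n(HCl) in the aliquot = 0.001562 mol.
[diluted HCl] = 0.001562 / 0.02002 = 0.07802 M.
Dilution factor = 500.0/15.17 = 32.96, so [stock] = 0.07802 x 32.96 = 2.57 M.

2.57 M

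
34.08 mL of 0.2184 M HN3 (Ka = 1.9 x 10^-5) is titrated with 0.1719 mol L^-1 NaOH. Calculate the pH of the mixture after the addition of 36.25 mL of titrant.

Initial n(HN3) = 0.2184 x 0.03408 = 0.007443 mol.
n(NaOH) added = 0.1719 x 0.03625 = 0.006231 mol, converting that many moles of HN3 to N3-.
Remaining n(HN3) = 0.001212 mol; n(N3-) = 0.006231 mol.
By Henderson-Hasselbalch, pH = pKa + log([A^-]/[HA]) = 4.72 + log(0.006231/0.001212) = 4.72 + (+0.71) = 5.43.

5.43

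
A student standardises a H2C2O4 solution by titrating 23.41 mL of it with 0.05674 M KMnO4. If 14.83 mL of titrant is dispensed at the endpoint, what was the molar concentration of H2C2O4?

0.0899 M

n(KMnO4) = 0.05674 x 0.01483 = 0.0008415 mol.
From the balanced equation, 2 mol KMnO4 reacts with 5 mol H2C2O4, so n(H2C2O4) = 0.0008415 x 5/2 = 0.002104 mol.
[H2C2O4] = 0.002104 / 0.02341 L = 0.0899 M.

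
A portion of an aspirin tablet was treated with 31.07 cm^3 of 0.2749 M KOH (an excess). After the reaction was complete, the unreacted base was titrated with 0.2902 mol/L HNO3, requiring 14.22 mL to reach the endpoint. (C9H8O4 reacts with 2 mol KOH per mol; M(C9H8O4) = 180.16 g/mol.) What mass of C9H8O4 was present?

0.398 g

Total n(KOH) added = 0.2749 x 0.03107 = 0.008541 mol.
n(HNO3) used = 0.2902 x 0.01422 = 0.004127 mol, which equals the excess n(KOH).
So n(KOH) consumed by the sample = 0.008541 - 0.004127 = 0.004414 mol.
n(C9H8O4) = 0.004414 / 2 = 0.002207 mol.
mass = 0.002207 mol x 180.16 g/mol = 0.398 g.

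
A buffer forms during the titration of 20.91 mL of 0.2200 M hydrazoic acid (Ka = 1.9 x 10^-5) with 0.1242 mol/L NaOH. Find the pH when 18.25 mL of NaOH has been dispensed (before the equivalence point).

4.71

Initial n(HN3) = 0.2200 x 0.02091 = 0.004600 mol.
n(NaOH) added = 0.1242 x 0.01825 = 0.002267 mol, converting that many moles of HN3 to N3-.
Remaining n(HN3) = 0.002334 mol; n(N3-) = 0.002267 mol.
By Henderson-Hasselbalch, pH = pKa + log([A^-]/[HA]) = 4.72 + log(0.002267/0.002334) = 4.72 + (-0.01) = 4.71.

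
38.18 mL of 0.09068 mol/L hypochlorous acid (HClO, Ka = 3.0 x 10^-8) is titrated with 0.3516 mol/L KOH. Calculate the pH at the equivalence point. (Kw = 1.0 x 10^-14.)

n(HClO) = 0.09068 x 0.03818 = 0.003462 mol; V(KOH) at equivalence = 0.003462/0.3516 = 0.009847 L.
At equivalence all the acid is converted to ClO-; total volume = 0.03818 + 0.009847 = 0.04803 L, so [ClO-] = 0.003462/0.04803 = 0.07209 M.
Kb = Kw/Ka = 1.0e-14 / 3.0 x 10^-8 = 3.33e-7.
[OH^-] = sqrt(Kb x [ClO-]) = sqrt(3.33e-7 x 0.07209) = 0.000155 M.
pOH = 3.81, so pH = 14.00 - 3.81 = 10.19.

10.19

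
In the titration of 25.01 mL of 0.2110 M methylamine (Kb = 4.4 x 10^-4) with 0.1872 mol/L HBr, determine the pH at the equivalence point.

n(CH3NH2) = 0.2110 x 0.02501 = 0.005277 mol; V(HBr) at equivalence = 0.005277/0.1872 = 0.02819 L.
At equivalence the base is fully converted to CH3NH3+; total volume = 0.05320 L, so [CH3NH3+] = 0.005277/0.05320 = 0.09919 M.
Ka(CH3NH3+) = Kw/Kb = 1.0e-14 / 4.4 x 10^-4 = 2.27e-11.
[H^+] = sqrt(Ka x [CH3NH3+]) = sqrt(2.27e-11 x 0.09919) = 1.50e-6 M.
pH = -log(1.50e-6) = 5.82.

5.82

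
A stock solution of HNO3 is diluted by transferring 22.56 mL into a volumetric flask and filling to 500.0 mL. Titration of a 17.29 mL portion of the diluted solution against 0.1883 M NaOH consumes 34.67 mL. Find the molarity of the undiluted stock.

n(NaOH) = 0.1883 x 0.03467 = 0.006528 mol.
n(HNO3) in the aliquot = 0.006528 mol.
[diluted HNO3] = 0.006528 / 0.01729 = 0.3776 M.
Dilution factor = 500.0/22.56 = 22.16, so [stock] = 0.3776 x 22.16 = 8.37 M.

8.37 M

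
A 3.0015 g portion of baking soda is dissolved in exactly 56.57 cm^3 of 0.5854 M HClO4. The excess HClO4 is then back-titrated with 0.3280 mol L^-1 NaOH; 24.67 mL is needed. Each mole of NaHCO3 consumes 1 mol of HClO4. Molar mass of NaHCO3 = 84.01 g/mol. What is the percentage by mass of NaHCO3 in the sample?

Total n(HClO4) added = 0.5854 x 0.05657 = 0.03312 mol.
n(NaOH) used = 0.3280 x 0.02467 = 0.008092 mol, which equals the excess n(HClO4).
So n(HClO4) consumed by the sample = 0.03312 - 0.008092 = 0.02502 mol.
n(NaHCO3) = 0.02502 / 1 = 0.02502 mol.
mass NaHCO3 = 0.02502 x 84.01 = 2.102 g, so %NaHCO3 = 2.102/3.0015 x 100 = 70.0%.

70.0%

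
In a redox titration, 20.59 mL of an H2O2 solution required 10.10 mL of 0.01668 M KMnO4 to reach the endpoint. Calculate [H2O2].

0.0205 M

n(KMnO4) = 0.01668 x 0.01010 = 0.0001685 mol.
From the balanced equation, 2 mol KMnO4 reacts with 5 mol H2O2, so n(H2O2) = 0.0001685 x 5/2 = 0.0004212 mol.
[H2O2] = 0.0004212 / 0.02059 L = 0.0205 M.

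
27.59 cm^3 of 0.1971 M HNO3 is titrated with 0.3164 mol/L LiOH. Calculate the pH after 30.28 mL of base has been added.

n(acid) = 0.1971 x 0.02759 = 0.005438 mol; n(LiOH) added = 0.3164 x 0.03028 = 0.009581 mol.
Base is in excess by 0.009581 - 0.005438 = 0.004143 mol in a total volume of 0.05787 L.
[OH^-] = 0.004143/0.05787 = 0.07158 M, so pOH = 1.15 and pH = 14.00 - 1.15 = 12.85.

12.85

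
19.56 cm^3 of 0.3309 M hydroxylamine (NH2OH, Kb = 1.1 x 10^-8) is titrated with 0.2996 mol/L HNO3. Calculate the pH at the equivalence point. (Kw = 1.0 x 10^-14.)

3.42

n(NH2OH) = 0.3309 x 0.01956 = 0.006472 mol; V(HNO3) at equivalence = 0.006472/0.2996 = 0.02160 L.
At equivalence the base is fully converted to NH3OH+; total volume = 0.04116 L, so [NH3OH+] = 0.006472/0.04116 = 0.1572 M.
Ka(NH3OH+) = Kw/Kb = 1.0e-14 / 1.1 x 10^-8 = 9.09e-7.
[H^+] = sqrt(Ka x [NH3OH+]) = sqrt(9.09e-7 x 0.1572) = 0.000378 M.
pH = -log(0.000378) = 3.42.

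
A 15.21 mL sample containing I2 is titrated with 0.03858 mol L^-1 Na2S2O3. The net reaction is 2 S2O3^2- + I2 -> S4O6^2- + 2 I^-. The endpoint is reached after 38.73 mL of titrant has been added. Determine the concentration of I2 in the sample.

0.0491 M

n(Na2S2O3) = 0.03858 x 0.03873 = 0.001494 mol.
From the balanced equation, 2 mol Na2S2O3 reacts with 1 mol I2, so n(I2) = 0.001494 x 1/2 = 0.0007471 mol.
[I2] = 0.0007471 / 0.01521 L = 0.0491 M.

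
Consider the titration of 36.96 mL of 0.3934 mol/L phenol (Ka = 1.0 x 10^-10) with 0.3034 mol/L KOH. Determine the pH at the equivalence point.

n(C6H5OH) = 0.3934 x 0.03696 = 0.01454 mol; V(KOH) at equivalence = 0.01454/0.3034 = 0.04792 L.
At equivalence all the acid is converted to C6H5O-; total volume = 0.03696 + 0.04792 = 0.08488 L, so [C6H5O-] = 0.01454/0.08488 = 0.1713 M.
Kb = Kw/Ka = 1.0e-14 / 1.0 x 10^-10 = 0.000100.
[OH^-] = sqrt(Kb x [C6H5O-]) = sqrt(0.000100 x 0.1713) = 0.00414 M.
pOH = 2.38, so pH = 14.00 - 2.38 = 11.62.

11.62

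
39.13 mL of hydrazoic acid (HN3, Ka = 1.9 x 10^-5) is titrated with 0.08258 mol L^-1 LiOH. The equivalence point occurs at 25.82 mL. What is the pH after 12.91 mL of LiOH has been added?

4.72

12.91 mL is exactly half the equivalence volume (25.82/2), i.e. the half-equivalence point.
There, n(HA) = n(A^-), so pH = pKa = -log(1.9 x 10^-5) = 4.72.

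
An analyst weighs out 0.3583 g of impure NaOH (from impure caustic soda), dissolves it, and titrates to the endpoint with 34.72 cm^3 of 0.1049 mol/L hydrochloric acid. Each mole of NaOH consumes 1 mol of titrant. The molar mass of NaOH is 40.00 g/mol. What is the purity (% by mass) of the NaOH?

40.7%

n(HCl) = 0.1049 x 0.03472 = 0.003642 mol.
n(NaOH) = 0.003642 / 1 = 0.003642 mol.
mass of NaOH = 0.003642 x 40.00 = 0.1457 g.
% purity = 0.1457 / 0.3583 x 100 = 40.7%.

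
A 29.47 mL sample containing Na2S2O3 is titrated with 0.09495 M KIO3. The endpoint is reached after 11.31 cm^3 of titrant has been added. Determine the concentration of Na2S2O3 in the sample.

0.219 M

n(KIO3) = 0.09495 x 0.01131 = 0.001074 mol.
From the balanced equation, 1 mol KIO3 reacts with 6 mol Na2S2O3, so n(Na2S2O3) = 0.001074 x 6/1 = 0.006443 mol.
[Na2S2O3] = 0.006443 / 0.02947 L = 0.219 M.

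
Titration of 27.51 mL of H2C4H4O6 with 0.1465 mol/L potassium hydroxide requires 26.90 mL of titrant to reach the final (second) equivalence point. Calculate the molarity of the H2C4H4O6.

n(KOH) = 0.1465 x 0.02690 = 0.003941 mol.
At the final (second) equivalence point, 2 mol OH^- react per mol H2C4H4O6, so n(H2C4H4O6) = 0.003941 / 2 = 0.001970 mol.
[H2C4H4O6] = 0.001970 / 0.02751 L = 0.0716 M.

0.0716 M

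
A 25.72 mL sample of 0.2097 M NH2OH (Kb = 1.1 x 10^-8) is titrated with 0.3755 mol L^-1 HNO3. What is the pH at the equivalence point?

n(NH2OH) = 0.2097 x 0.02572 = 0.005393 mol; V(HNO3) at equivalence = 0.005393/0.3755 = 0.01436 L.
At equivalence the base is fully converted to NH3OH+; total volume = 0.04008 L, so [NH3OH+] = 0.005393/0.04008 = 0.1346 M.
Ka(NH3OH+) = Kw/Kb = 1.0e-14 / 1.1 x 10^-8 = 9.09e-7.
[H^+] = sqrt(Ka x [NH3OH+]) = sqrt(9.09e-7 x 0.1346) = 0.000350 M.
pH = -log(0.000350) = 3.46.

3.46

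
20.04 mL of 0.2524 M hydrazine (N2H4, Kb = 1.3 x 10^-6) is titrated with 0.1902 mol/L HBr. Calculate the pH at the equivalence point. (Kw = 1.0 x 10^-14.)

4.54

n(N2H4) = 0.2524 x 0.02004 = 0.005058 mol; V(HBr) at equivalence = 0.005058/0.1902 = 0.02659 L.
At equivalence the base is fully converted to N2H5+; total volume = 0.04663 L, so [N2H5+] = 0.005058/0.04663 = 0.1085 M.
Ka(N2H5+) = Kw/Kb = 1.0e-14 / 1.3 x 10^-6 = 7.69e-9.
[H^+] = sqrt(Ka x [N2H5+]) = sqrt(7.69e-9 x 0.1085) = 2.89e-5 M.
pH = -log(2.89e-5) = 4.54.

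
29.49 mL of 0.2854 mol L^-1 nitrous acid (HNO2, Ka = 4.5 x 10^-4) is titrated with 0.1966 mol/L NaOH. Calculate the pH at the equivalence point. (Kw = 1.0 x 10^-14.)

8.21

n(HNO2) = 0.2854 x 0.02949 = 0.008416 mol; V(NaOH) at equivalence = 0.008416/0.1966 = 0.04281 L.
At equivalence all the acid is converted to NO2-; total volume = 0.02949 + 0.04281 = 0.07230 L, so [NO2-] = 0.008416/0.07230 = 0.1164 M.
Kb = Kw/Ka = 1.0e-14 / 4.5 x 10^-4 = 2.22e-11.
[OH^-] = sqrt(Kb x [NO2-]) = sqrt(2.22e-11 x 0.1164) = 1.61e-6 M.
pOH = 5.79, so pH = 14.00 - 5.79 = 8.21.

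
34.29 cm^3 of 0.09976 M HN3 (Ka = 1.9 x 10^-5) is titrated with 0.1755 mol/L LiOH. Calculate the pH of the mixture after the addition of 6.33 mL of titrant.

Initial n(HN3) = 0.09976 x 0.03429 = 0.003421 mol.
n(LiOH) added = 0.1755 x 0.006330 = 0.001111 mol, converting that many moles of HN3 to N3-.
Remaining n(HN3) = 0.002310 mol; n(N3-) = 0.001111 mol.
By Henderson-Hasselbalch, pH = pKa + log([A^-]/[HA]) = 4.72 + log(0.001111/0.002310) = 4.72 + (-0.32) = 4.40.

4.40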